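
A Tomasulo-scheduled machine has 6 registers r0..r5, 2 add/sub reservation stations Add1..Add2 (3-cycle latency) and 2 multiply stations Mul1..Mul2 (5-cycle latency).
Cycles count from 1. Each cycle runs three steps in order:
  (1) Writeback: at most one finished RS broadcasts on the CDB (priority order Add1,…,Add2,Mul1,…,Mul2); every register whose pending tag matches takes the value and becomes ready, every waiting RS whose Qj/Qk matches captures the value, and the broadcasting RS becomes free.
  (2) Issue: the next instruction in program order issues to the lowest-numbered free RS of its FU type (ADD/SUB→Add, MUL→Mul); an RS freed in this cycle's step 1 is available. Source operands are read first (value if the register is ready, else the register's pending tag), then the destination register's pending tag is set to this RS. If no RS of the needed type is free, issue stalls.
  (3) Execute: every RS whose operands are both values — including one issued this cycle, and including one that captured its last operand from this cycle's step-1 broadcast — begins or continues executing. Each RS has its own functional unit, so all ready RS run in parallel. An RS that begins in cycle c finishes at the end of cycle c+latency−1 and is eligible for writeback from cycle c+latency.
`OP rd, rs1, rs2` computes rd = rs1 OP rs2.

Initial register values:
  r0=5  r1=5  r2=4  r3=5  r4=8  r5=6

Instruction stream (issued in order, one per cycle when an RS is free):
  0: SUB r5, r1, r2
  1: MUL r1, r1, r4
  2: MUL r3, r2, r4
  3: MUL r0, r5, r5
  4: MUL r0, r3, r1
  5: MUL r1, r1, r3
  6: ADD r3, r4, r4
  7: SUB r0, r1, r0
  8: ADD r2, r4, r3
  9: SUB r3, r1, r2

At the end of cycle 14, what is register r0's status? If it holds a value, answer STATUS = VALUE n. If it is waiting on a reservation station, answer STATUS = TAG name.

cycle 1: issue SUB r5<-Add1 // r0:5,r1:5,r2:4,r3:5,r4:8,r5:Add1
cycle 2: issue MUL r1<-Mul1 // r0:5,r1:Mul1,r2:4,r3:5,r4:8,r5:Add1
cycle 3: issue MUL r3<-Mul2 // r0:5,r1:Mul1,r2:4,r3:Mul2,r4:8,r5:Add1
cycle 4: CDB Add1=1; stall // r0:5,r1:Mul1,r2:4,r3:Mul2,r4:8,r5:1
cycle 5: stall // r0:5,r1:Mul1,r2:4,r3:Mul2,r4:8,r5:1
cycle 6: stall // r0:5,r1:Mul1,r2:4,r3:Mul2,r4:8,r5:1
cycle 7: CDB Mul1=40; issue MUL r0<-Mul1 // r0:Mul1,r1:40,r2:4,r3:Mul2,r4:8,r5:1
cycle 8: CDB Mul2=32; issue MUL r0<-Mul2 // r0:Mul2,r1:40,r2:4,r3:32,r4:8,r5:1
cycle 9: stall // r0:Mul2,r1:40,r2:4,r3:32,r4:8,r5:1
cycle 10: stall // r0:Mul2,r1:40,r2:4,r3:32,r4:8,r5:1
cycle 11: stall // r0:Mul2,r1:40,r2:4,r3:32,r4:8,r5:1
cycle 12: CDB Mul1=1; issue MUL r1<-Mul1 // r0:Mul2,r1:Mul1,r2:4,r3:32,r4:8,r5:1
cycle 13: CDB Mul2=1280; issue ADD r3<-Add1 // r0:1280,r1:Mul1,r2:4,r3:Add1,r4:8,r5:1
cycle 14: issue SUB r0<-Add2 // r0:Add2,r1:Mul1,r2:4,r3:Add1,r4:8,r5:1

STATUS = TAG Add2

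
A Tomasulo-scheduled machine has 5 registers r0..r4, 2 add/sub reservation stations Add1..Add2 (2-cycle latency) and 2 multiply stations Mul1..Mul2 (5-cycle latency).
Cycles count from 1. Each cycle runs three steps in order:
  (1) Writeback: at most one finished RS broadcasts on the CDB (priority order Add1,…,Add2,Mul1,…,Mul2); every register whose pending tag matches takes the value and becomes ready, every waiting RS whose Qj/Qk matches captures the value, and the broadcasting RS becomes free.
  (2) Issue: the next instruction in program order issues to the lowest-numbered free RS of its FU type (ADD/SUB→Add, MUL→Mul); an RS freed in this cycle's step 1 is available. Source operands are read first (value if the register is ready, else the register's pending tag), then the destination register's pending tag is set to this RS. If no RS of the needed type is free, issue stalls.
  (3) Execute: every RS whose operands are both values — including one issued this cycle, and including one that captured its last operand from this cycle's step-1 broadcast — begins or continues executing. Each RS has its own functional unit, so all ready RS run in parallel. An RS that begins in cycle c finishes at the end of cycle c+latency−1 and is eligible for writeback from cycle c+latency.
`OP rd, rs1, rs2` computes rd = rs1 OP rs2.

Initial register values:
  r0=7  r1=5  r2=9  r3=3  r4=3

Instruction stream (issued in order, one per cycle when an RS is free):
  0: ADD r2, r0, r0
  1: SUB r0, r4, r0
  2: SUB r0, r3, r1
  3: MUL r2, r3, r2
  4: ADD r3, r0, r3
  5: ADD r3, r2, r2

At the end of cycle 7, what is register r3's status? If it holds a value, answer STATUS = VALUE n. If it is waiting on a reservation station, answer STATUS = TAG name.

STATUS = TAG Add2

cycle 1: issue ADD r2<-Add1 // r0:7,r1:5,r2:Add1,r3:3,r4:3
cycle 2: issue SUB r0<-Add2 // r0:Add2,r1:5,r2:Add1,r3:3,r4:3
cycle 3: CDB Add1=14; issue SUB r0<-Add1 // r0:Add1,r1:5,r2:14,r3:3,r4:3
cycle 4: CDB Add2=-4; issue MUL r2<-Mul1 // r0:Add1,r1:5,r2:Mul1,r3:3,r4:3
cycle 5: CDB Add1=-2; issue ADD r3<-Add1 // r0:-2,r1:5,r2:Mul1,r3:Add1,r4:3
cycle 6: issue ADD r3<-Add2 // r0:-2,r1:5,r2:Mul1,r3:Add2,r4:3
cycle 7: CDB Add1=1 // r0:-2,r1:5,r2:Mul1,r3:Add2,r4:3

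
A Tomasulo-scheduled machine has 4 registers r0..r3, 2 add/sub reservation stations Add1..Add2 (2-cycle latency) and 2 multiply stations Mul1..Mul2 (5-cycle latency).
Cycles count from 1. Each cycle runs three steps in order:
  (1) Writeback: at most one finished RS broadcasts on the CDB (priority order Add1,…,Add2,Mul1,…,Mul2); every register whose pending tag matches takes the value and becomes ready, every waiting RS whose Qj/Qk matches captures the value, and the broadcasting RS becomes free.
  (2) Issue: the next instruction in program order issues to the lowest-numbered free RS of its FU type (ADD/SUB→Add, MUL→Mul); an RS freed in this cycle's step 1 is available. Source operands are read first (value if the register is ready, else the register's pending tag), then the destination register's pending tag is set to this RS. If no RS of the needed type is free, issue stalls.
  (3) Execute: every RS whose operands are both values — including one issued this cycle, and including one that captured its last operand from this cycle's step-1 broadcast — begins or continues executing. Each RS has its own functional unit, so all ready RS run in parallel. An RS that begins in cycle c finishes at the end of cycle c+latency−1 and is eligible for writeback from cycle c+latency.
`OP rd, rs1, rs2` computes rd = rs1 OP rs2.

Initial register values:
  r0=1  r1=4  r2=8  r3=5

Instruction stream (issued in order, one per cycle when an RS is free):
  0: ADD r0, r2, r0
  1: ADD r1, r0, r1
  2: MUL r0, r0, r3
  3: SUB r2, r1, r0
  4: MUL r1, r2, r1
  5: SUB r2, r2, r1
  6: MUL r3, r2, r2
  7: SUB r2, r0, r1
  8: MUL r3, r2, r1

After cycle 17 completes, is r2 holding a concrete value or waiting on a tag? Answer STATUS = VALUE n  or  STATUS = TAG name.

STATUS = VALUE 461

  c1: issue ADD r0<-Add1  regs: r0:Add1,r1:4,r2:8,r3:5
  c2: issue ADD r1<-Add2  regs: r0:Add1,r1:Add2,r2:8,r3:5
  c3: CDB Add1=9; issue MUL r0<-Mul1  regs: r0:Mul1,r1:Add2,r2:8,r3:5
  c4: issue SUB r2<-Add1  regs: r0:Mul1,r1:Add2,r2:Add1,r3:5
  c5: CDB Add2=13; issue MUL r1<-Mul2  regs: r0:Mul1,r1:Mul2,r2:Add1,r3:5
  c6: issue SUB r2<-Add2  regs: r0:Mul1,r1:Mul2,r2:Add2,r3:5
  c7: stall  regs: r0:Mul1,r1:Mul2,r2:Add2,r3:5
  c8: CDB Mul1=45; issue MUL r3<-Mul1  regs: r0:45,r1:Mul2,r2:Add2,r3:Mul1
  c9: stall  regs: r0:45,r1:Mul2,r2:Add2,r3:Mul1
  c10: CDB Add1=-32; issue SUB r2<-Add1  regs: r0:45,r1:Mul2,r2:Add1,r3:Mul1
  c11: stall  regs: r0:45,r1:Mul2,r2:Add1,r3:Mul1
  c12: stall  regs: r0:45,r1:Mul2,r2:Add1,r3:Mul1
  c13: stall  regs: r0:45,r1:Mul2,r2:Add1,r3:Mul1
  c14: stall  regs: r0:45,r1:Mul2,r2:Add1,r3:Mul1
  c15: CDB Mul2=-416; issue MUL r3<-Mul2  regs: r0:45,r1:-416,r2:Add1,r3:Mul2
  c16: -  regs: r0:45,r1:-416,r2:Add1,r3:Mul2
  c17: CDB Add1=461  regs: r0:45,r1:-416,r2:461,r3:Mul2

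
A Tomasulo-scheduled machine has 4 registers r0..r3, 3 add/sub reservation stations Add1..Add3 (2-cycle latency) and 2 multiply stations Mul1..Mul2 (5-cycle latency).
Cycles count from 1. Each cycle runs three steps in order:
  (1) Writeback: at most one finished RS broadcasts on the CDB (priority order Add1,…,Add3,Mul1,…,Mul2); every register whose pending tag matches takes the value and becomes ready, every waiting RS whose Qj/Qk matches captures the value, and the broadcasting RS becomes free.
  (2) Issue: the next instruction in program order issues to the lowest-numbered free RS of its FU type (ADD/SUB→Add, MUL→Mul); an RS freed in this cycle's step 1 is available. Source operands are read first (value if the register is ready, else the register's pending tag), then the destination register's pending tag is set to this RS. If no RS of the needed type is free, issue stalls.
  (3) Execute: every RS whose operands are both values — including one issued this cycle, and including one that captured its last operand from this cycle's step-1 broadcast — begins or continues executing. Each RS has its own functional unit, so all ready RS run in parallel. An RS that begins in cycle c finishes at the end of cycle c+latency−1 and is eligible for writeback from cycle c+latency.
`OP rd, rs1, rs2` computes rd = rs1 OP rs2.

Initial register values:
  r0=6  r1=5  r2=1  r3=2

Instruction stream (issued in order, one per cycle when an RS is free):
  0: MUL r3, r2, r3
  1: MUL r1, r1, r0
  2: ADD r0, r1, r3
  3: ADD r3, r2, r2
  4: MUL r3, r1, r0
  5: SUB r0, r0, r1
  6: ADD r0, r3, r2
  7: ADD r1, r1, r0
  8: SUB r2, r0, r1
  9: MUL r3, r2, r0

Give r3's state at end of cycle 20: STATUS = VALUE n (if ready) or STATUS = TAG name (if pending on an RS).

cycle 1: issue MUL r3<-Mul1 // r0:6,r1:5,r2:1,r3:Mul1
cycle 2: issue MUL r1<-Mul2 // r0:6,r1:Mul2,r2:1,r3:Mul1
cycle 3: issue ADD r0<-Add1 // r0:Add1,r1:Mul2,r2:1,r3:Mul1
cycle 4: issue ADD r3<-Add2 // r0:Add1,r1:Mul2,r2:1,r3:Add2
cycle 5: stall // r0:Add1,r1:Mul2,r2:1,r3:Add2
cycle 6: CDB Add2=2; stall // r0:Add1,r1:Mul2,r2:1,r3:2
cycle 7: CDB Mul1=2; issue MUL r3<-Mul1 // r0:Add1,r1:Mul2,r2:1,r3:Mul1
cycle 8: CDB Mul2=30; issue SUB r0<-Add2 // r0:Add2,r1:30,r2:1,r3:Mul1
cycle 9: issue ADD r0<-Add3 // r0:Add3,r1:30,r2:1,r3:Mul1
cycle 10: CDB Add1=32; issue ADD r1<-Add1 // r0:Add3,r1:Add1,r2:1,r3:Mul1
cycle 11: stall // r0:Add3,r1:Add1,r2:1,r3:Mul1
cycle 12: CDB Add2=2; issue SUB r2<-Add2 // r0:Add3,r1:Add1,r2:Add2,r3:Mul1
cycle 13: issue MUL r3<-Mul2 // r0:Add3,r1:Add1,r2:Add2,r3:Mul2
cycle 14: - // r0:Add3,r1:Add1,r2:Add2,r3:Mul2
cycle 15: CDB Mul1=960 // r0:Add3,r1:Add1,r2:Add2,r3:Mul2
cycle 16: - // r0:Add3,r1:Add1,r2:Add2,r3:Mul2
cycle 17: CDB Add3=961 // r0:961,r1:Add1,r2:Add2,r3:Mul2
cycle 18: - // r0:961,r1:Add1,r2:Add2,r3:Mul2
cycle 19: CDB Add1=991 // r0:961,r1:991,r2:Add2,r3:Mul2
cycle 20: - // r0:961,r1:991,r2:Add2,r3:Mul2

STATUS = TAG Mul2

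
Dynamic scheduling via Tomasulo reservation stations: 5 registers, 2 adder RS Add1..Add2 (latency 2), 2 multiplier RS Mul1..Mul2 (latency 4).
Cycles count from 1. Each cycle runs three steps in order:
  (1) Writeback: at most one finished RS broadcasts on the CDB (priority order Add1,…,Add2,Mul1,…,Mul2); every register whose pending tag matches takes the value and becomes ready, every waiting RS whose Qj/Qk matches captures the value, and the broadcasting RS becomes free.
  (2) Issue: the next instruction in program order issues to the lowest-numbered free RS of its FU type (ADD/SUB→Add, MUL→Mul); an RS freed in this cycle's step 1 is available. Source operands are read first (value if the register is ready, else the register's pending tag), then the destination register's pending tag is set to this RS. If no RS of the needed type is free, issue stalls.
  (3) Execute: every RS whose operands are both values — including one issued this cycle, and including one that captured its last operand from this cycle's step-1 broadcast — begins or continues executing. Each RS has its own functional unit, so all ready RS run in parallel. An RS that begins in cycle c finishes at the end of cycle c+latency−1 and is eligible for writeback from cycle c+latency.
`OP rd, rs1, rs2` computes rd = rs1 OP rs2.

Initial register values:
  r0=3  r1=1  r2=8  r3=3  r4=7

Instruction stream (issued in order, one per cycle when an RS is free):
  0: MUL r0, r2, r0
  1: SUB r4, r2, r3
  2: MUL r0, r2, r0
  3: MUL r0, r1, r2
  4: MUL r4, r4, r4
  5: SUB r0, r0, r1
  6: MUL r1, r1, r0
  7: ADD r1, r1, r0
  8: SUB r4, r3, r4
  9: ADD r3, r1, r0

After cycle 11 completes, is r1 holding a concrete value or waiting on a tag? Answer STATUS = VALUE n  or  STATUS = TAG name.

cycle 1: issue MUL r0<-Mul1 // r0:Mul1,r1:1,r2:8,r3:3,r4:7
cycle 2: issue SUB r4<-Add1 // r0:Mul1,r1:1,r2:8,r3:3,r4:Add1
cycle 3: issue MUL r0<-Mul2 // r0:Mul2,r1:1,r2:8,r3:3,r4:Add1
cycle 4: CDB Add1=5; stall // r0:Mul2,r1:1,r2:8,r3:3,r4:5
cycle 5: CDB Mul1=24; issue MUL r0<-Mul1 // r0:Mul1,r1:1,r2:8,r3:3,r4:5
cycle 6: stall // r0:Mul1,r1:1,r2:8,r3:3,r4:5
cycle 7: stall // r0:Mul1,r1:1,r2:8,r3:3,r4:5
cycle 8: stall // r0:Mul1,r1:1,r2:8,r3:3,r4:5
cycle 9: CDB Mul1=8; issue MUL r4<-Mul1 // r0:8,r1:1,r2:8,r3:3,r4:Mul1
cycle 10: CDB Mul2=192; issue SUB r0<-Add1 // r0:Add1,r1:1,r2:8,r3:3,r4:Mul1
cycle 11: issue MUL r1<-Mul2 // r0:Add1,r1:Mul2,r2:8,r3:3,r4:Mul1

STATUS = TAG Mul2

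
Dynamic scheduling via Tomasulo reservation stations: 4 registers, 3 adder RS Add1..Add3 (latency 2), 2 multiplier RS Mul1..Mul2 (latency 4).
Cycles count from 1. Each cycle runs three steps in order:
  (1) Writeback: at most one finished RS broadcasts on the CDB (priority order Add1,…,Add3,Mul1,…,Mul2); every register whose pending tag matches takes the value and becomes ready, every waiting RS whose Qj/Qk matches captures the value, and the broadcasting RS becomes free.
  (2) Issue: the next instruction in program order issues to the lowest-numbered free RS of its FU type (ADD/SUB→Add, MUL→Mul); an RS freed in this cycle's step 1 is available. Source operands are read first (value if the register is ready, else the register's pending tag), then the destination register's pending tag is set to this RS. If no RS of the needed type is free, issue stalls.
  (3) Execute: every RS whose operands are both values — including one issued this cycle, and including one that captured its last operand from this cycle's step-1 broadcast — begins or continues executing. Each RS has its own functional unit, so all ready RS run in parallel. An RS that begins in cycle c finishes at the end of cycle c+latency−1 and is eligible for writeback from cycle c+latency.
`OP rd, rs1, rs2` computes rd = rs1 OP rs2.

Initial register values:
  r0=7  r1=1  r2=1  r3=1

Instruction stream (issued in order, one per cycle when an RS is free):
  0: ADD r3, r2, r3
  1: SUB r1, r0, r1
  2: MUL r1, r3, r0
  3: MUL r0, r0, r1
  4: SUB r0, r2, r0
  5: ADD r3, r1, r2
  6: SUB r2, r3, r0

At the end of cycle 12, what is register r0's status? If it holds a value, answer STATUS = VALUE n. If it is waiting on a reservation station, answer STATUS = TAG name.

  c1: issue ADD r3<-Add1  regs: r0:7,r1:1,r2:1,r3:Add1
  c2: issue SUB r1<-Add2  regs: r0:7,r1:Add2,r2:1,r3:Add1
  c3: CDB Add1=2; issue MUL r1<-Mul1  regs: r0:7,r1:Mul1,r2:1,r3:2
  c4: CDB Add2=6; issue MUL r0<-Mul2  regs: r0:Mul2,r1:Mul1,r2:1,r3:2
  c5: issue SUB r0<-Add1  regs: r0:Add1,r1:Mul1,r2:1,r3:2
  c6: issue ADD r3<-Add2  regs: r0:Add1,r1:Mul1,r2:1,r3:Add2
  c7: CDB Mul1=14; issue SUB r2<-Add3  regs: r0:Add1,r1:14,r2:Add3,r3:Add2
  c8: -  regs: r0:Add1,r1:14,r2:Add3,r3:Add2
  c9: CDB Add2=15  regs: r0:Add1,r1:14,r2:Add3,r3:15
  c10: -  regs: r0:Add1,r1:14,r2:Add3,r3:15
  c11: CDB Mul2=98  regs: r0:Add1,r1:14,r2:Add3,r3:15
  c12: -  regs: r0:Add1,r1:14,r2:Add3,r3:15

STATUS = TAG Add1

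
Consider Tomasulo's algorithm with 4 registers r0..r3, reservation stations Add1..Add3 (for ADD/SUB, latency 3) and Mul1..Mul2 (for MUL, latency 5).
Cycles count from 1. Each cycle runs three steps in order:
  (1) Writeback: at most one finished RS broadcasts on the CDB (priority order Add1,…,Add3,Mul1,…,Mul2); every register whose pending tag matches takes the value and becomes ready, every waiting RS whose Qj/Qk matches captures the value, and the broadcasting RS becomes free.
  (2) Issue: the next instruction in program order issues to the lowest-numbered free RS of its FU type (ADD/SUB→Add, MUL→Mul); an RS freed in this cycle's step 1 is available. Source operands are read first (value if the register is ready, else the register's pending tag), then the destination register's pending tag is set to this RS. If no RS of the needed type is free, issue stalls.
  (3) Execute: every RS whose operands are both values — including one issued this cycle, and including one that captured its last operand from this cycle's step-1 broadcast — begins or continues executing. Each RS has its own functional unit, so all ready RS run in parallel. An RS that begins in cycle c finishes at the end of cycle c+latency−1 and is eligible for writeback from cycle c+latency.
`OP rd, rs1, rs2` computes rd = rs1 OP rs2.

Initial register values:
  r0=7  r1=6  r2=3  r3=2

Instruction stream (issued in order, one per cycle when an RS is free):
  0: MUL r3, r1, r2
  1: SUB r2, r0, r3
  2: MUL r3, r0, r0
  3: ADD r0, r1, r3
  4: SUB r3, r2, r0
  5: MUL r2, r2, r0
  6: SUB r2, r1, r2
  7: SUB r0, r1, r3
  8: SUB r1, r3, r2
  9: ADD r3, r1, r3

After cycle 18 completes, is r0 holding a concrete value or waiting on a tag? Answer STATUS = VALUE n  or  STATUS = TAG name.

cycle 1: issue MUL r3<-Mul1 // r0:7,r1:6,r2:3,r3:Mul1
cycle 2: issue SUB r2<-Add1 // r0:7,r1:6,r2:Add1,r3:Mul1
cycle 3: issue MUL r3<-Mul2 // r0:7,r1:6,r2:Add1,r3:Mul2
cycle 4: issue ADD r0<-Add2 // r0:Add2,r1:6,r2:Add1,r3:Mul2
cycle 5: issue SUB r3<-Add3 // r0:Add2,r1:6,r2:Add1,r3:Add3
cycle 6: CDB Mul1=18; issue MUL r2<-Mul1 // r0:Add2,r1:6,r2:Mul1,r3:Add3
cycle 7: stall // r0:Add2,r1:6,r2:Mul1,r3:Add3
cycle 8: CDB Mul2=49; stall // r0:Add2,r1:6,r2:Mul1,r3:Add3
cycle 9: CDB Add1=-11; issue SUB r2<-Add1 // r0:Add2,r1:6,r2:Add1,r3:Add3
cycle 10: stall // r0:Add2,r1:6,r2:Add1,r3:Add3
cycle 11: CDB Add2=55; issue SUB r0<-Add2 // r0:Add2,r1:6,r2:Add1,r3:Add3
cycle 12: stall // r0:Add2,r1:6,r2:Add1,r3:Add3
cycle 13: stall // r0:Add2,r1:6,r2:Add1,r3:Add3
cycle 14: CDB Add3=-66; issue SUB r1<-Add3 // r0:Add2,r1:Add3,r2:Add1,r3:-66
cycle 15: stall // r0:Add2,r1:Add3,r2:Add1,r3:-66
cycle 16: CDB Mul1=-605; stall // r0:Add2,r1:Add3,r2:Add1,r3:-66
cycle 17: CDB Add2=72; issue ADD r3<-Add2 // r0:72,r1:Add3,r2:Add1,r3:Add2
cycle 18: - // r0:72,r1:Add3,r2:Add1,r3:Add2

STATUS = VALUE 72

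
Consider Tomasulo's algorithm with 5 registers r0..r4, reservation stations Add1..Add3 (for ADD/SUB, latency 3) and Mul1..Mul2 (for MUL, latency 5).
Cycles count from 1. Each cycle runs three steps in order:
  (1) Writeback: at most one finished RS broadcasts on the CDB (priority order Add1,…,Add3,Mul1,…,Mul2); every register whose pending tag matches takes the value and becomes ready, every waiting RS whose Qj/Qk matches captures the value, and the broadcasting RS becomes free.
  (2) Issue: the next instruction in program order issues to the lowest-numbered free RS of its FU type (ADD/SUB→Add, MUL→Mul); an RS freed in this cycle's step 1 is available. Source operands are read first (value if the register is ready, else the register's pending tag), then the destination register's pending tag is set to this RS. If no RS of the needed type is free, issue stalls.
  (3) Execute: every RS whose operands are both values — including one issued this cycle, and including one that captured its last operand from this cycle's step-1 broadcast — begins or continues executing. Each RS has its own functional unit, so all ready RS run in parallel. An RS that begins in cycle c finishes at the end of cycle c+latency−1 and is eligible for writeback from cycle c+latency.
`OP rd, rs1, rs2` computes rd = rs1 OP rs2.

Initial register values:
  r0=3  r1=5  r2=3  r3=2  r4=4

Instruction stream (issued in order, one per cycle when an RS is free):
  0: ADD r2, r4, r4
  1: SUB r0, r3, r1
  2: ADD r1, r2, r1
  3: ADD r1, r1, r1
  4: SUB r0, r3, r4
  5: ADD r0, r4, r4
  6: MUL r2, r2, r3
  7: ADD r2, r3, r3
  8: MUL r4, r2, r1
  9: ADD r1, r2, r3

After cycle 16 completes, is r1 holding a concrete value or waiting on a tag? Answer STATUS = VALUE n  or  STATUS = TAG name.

STATUS = VALUE 6

c1: issue ADD r2<-Add1 | r0:3,r1:5,r2:Add1,r3:2,r4:4
c2: issue SUB r0<-Add2 | r0:Add2,r1:5,r2:Add1,r3:2,r4:4
c3: issue ADD r1<-Add3 | r0:Add2,r1:Add3,r2:Add1,r3:2,r4:4
c4: CDB Add1=8; issue ADD r1<-Add1 | r0:Add2,r1:Add1,r2:8,r3:2,r4:4
c5: CDB Add2=-3; issue SUB r0<-Add2 | r0:Add2,r1:Add1,r2:8,r3:2,r4:4
c6: stall | r0:Add2,r1:Add1,r2:8,r3:2,r4:4
c7: CDB Add3=13; issue ADD r0<-Add3 | r0:Add3,r1:Add1,r2:8,r3:2,r4:4
c8: CDB Add2=-2; issue MUL r2<-Mul1 | r0:Add3,r1:Add1,r2:Mul1,r3:2,r4:4
c9: issue ADD r2<-Add2 | r0:Add3,r1:Add1,r2:Add2,r3:2,r4:4
c10: CDB Add1=26; issue MUL r4<-Mul2 | r0:Add3,r1:26,r2:Add2,r3:2,r4:Mul2
c11: CDB Add3=8; issue ADD r1<-Add1 | r0:8,r1:Add1,r2:Add2,r3:2,r4:Mul2
c12: CDB Add2=4 | r0:8,r1:Add1,r2:4,r3:2,r4:Mul2
c13: CDB Mul1=16 | r0:8,r1:Add1,r2:4,r3:2,r4:Mul2
c14: - | r0:8,r1:Add1,r2:4,r3:2,r4:Mul2
c15: CDB Add1=6 | r0:8,r1:6,r2:4,r3:2,r4:Mul2
c16: - | r0:8,r1:6,r2:4,r3:2,r4:Mul2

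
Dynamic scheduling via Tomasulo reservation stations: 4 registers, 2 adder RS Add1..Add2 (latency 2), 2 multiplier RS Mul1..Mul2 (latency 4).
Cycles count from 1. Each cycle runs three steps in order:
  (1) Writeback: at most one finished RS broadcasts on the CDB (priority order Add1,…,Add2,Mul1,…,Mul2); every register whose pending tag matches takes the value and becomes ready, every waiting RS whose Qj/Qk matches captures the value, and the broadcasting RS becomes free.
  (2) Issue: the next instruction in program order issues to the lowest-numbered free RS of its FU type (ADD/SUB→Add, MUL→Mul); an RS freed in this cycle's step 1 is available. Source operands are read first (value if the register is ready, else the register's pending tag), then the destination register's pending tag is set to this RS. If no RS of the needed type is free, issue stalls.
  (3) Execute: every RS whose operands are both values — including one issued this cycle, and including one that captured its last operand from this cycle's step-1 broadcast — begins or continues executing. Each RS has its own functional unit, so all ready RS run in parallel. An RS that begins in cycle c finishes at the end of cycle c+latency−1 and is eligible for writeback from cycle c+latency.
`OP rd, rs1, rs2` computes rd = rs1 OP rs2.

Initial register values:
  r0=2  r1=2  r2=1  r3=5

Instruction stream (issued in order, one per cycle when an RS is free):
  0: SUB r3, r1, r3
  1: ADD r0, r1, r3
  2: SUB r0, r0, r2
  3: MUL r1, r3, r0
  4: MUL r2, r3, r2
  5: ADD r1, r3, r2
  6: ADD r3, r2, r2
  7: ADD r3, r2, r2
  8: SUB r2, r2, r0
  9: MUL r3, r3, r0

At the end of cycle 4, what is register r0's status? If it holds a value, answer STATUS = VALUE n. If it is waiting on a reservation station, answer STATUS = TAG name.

STATUS = TAG Add1

c1: issue SUB r3<-Add1 | r0:2,r1:2,r2:1,r3:Add1
c2: issue ADD r0<-Add2 | r0:Add2,r1:2,r2:1,r3:Add1
c3: CDB Add1=-3; issue SUB r0<-Add1 | r0:Add1,r1:2,r2:1,r3:-3
c4: issue MUL r1<-Mul1 | r0:Add1,r1:Mul1,r2:1,r3:-3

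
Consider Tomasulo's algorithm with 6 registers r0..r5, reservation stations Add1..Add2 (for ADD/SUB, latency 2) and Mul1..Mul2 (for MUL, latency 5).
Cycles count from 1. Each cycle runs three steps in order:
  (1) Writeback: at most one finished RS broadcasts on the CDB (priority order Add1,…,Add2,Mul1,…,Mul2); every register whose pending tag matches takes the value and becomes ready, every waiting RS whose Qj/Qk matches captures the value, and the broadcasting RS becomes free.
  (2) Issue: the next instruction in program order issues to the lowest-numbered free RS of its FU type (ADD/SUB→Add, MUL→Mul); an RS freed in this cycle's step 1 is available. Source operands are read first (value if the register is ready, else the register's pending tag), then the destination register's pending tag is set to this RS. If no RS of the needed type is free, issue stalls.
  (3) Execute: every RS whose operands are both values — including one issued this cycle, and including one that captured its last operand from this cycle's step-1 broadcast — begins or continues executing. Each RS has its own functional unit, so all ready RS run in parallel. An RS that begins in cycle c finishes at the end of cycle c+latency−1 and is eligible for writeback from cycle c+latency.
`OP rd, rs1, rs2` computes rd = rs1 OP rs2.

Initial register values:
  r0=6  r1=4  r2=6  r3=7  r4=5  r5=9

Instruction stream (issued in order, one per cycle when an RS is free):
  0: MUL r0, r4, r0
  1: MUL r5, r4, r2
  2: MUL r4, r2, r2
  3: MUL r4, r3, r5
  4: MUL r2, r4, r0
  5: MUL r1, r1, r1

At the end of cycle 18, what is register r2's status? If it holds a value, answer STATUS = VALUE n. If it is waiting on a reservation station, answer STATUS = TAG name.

STATUS = VALUE 6300

c1: issue MUL r0<-Mul1 | r0:Mul1,r1:4,r2:6,r3:7,r4:5,r5:9
c2: issue MUL r5<-Mul2 | r0:Mul1,r1:4,r2:6,r3:7,r4:5,r5:Mul2
c3: stall | r0:Mul1,r1:4,r2:6,r3:7,r4:5,r5:Mul2
c4: stall | r0:Mul1,r1:4,r2:6,r3:7,r4:5,r5:Mul2
c5: stall | r0:Mul1,r1:4,r2:6,r3:7,r4:5,r5:Mul2
c6: CDB Mul1=30; issue MUL r4<-Mul1 | r0:30,r1:4,r2:6,r3:7,r4:Mul1,r5:Mul2
c7: CDB Mul2=30; issue MUL r4<-Mul2 | r0:30,r1:4,r2:6,r3:7,r4:Mul2,r5:30
c8: stall | r0:30,r1:4,r2:6,r3:7,r4:Mul2,r5:30
c9: stall | r0:30,r1:4,r2:6,r3:7,r4:Mul2,r5:30
c10: stall | r0:30,r1:4,r2:6,r3:7,r4:Mul2,r5:30
c11: CDB Mul1=36; issue MUL r2<-Mul1 | r0:30,r1:4,r2:Mul1,r3:7,r4:Mul2,r5:30
c12: CDB Mul2=210; issue MUL r1<-Mul2 | r0:30,r1:Mul2,r2:Mul1,r3:7,r4:210,r5:30
c13: - | r0:30,r1:Mul2,r2:Mul1,r3:7,r4:210,r5:30
c14: - | r0:30,r1:Mul2,r2:Mul1,r3:7,r4:210,r5:30
c15: - | r0:30,r1:Mul2,r2:Mul1,r3:7,r4:210,r5:30
c16: - | r0:30,r1:Mul2,r2:Mul1,r3:7,r4:210,r5:30
c17: CDB Mul1=6300 | r0:30,r1:Mul2,r2:6300,r3:7,r4:210,r5:30
c18: CDB Mul2=16 | r0:30,r1:16,r2:6300,r3:7,r4:210,r5:30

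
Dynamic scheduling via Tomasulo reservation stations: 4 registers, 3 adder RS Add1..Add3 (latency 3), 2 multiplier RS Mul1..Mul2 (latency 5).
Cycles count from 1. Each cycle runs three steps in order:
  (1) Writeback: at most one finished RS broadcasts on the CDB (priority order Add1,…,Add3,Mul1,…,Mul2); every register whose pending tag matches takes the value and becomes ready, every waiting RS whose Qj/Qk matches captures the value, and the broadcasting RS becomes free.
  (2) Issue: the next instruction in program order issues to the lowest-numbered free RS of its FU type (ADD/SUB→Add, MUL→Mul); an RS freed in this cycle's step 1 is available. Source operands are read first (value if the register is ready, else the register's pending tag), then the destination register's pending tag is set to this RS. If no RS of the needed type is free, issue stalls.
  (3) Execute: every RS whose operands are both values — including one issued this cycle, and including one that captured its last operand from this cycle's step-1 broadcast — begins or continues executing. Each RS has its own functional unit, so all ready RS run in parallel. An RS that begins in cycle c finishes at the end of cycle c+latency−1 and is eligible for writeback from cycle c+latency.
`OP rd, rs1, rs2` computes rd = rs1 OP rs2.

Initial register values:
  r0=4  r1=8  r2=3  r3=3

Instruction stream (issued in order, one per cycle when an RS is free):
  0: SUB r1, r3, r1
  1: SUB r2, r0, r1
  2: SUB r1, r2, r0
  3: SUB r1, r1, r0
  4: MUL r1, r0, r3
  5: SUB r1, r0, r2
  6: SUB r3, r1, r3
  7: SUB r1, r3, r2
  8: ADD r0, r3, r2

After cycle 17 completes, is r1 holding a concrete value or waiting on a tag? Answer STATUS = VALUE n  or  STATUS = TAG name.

  c1: issue SUB r1<-Add1  regs: r0:4,r1:Add1,r2:3,r3:3
  c2: issue SUB r2<-Add2  regs: r0:4,r1:Add1,r2:Add2,r3:3
  c3: issue SUB r1<-Add3  regs: r0:4,r1:Add3,r2:Add2,r3:3
  c4: CDB Add1=-5; issue SUB r1<-Add1  regs: r0:4,r1:Add1,r2:Add2,r3:3
  c5: issue MUL r1<-Mul1  regs: r0:4,r1:Mul1,r2:Add2,r3:3
  c6: stall  regs: r0:4,r1:Mul1,r2:Add2,r3:3
  c7: CDB Add2=9; issue SUB r1<-Add2  regs: r0:4,r1:Add2,r2:9,r3:3
  c8: stall  regs: r0:4,r1:Add2,r2:9,r3:3
  c9: stall  regs: r0:4,r1:Add2,r2:9,r3:3
  c10: CDB Add2=-5; issue SUB r3<-Add2  regs: r0:4,r1:-5,r2:9,r3:Add2
  c11: CDB Add3=5; issue SUB r1<-Add3  regs: r0:4,r1:Add3,r2:9,r3:Add2
  c12: CDB Mul1=12; stall  regs: r0:4,r1:Add3,r2:9,r3:Add2
  c13: CDB Add2=-8; issue ADD r0<-Add2  regs: r0:Add2,r1:Add3,r2:9,r3:-8
  c14: CDB Add1=1  regs: r0:Add2,r1:Add3,r2:9,r3:-8
  c15: -  regs: r0:Add2,r1:Add3,r2:9,r3:-8
  c16: CDB Add2=1  regs: r0:1,r1:Add3,r2:9,r3:-8
  c17: CDB Add3=-17  regs: r0:1,r1:-17,r2:9,r3:-8

STATUS = VALUE -17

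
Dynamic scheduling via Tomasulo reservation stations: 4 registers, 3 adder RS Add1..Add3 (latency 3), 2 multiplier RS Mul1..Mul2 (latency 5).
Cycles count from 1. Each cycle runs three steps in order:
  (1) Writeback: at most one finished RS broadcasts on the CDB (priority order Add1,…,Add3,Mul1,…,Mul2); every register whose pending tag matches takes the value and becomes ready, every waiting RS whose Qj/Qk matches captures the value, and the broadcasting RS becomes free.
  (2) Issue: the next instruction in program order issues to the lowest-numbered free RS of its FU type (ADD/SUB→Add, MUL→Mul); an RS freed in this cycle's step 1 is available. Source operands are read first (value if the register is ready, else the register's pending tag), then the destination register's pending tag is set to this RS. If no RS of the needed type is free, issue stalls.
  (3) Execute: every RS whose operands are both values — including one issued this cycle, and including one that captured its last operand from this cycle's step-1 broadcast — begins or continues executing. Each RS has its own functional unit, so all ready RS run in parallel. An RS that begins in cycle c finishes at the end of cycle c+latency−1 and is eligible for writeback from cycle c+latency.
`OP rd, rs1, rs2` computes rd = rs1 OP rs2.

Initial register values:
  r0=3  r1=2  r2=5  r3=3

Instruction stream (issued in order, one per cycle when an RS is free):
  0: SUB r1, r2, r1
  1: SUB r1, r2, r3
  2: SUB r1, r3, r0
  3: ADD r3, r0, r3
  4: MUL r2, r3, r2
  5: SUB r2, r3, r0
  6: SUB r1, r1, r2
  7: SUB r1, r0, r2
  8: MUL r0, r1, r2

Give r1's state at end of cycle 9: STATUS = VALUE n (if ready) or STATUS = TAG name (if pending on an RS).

cycle 1: issue SUB r1<-Add1 // r0:3,r1:Add1,r2:5,r3:3
cycle 2: issue SUB r1<-Add2 // r0:3,r1:Add2,r2:5,r3:3
cycle 3: issue SUB r1<-Add3 // r0:3,r1:Add3,r2:5,r3:3
cycle 4: CDB Add1=3; issue ADD r3<-Add1 // r0:3,r1:Add3,r2:5,r3:Add1
cycle 5: CDB Add2=2; issue MUL r2<-Mul1 // r0:3,r1:Add3,r2:Mul1,r3:Add1
cycle 6: CDB Add3=0; issue SUB r2<-Add2 // r0:3,r1:0,r2:Add2,r3:Add1
cycle 7: CDB Add1=6; issue SUB r1<-Add1 // r0:3,r1:Add1,r2:Add2,r3:6
cycle 8: issue SUB r1<-Add3 // r0:3,r1:Add3,r2:Add2,r3:6
cycle 9: issue MUL r0<-Mul2 // r0:Mul2,r1:Add3,r2:Add2,r3:6

STATUS = TAG Add3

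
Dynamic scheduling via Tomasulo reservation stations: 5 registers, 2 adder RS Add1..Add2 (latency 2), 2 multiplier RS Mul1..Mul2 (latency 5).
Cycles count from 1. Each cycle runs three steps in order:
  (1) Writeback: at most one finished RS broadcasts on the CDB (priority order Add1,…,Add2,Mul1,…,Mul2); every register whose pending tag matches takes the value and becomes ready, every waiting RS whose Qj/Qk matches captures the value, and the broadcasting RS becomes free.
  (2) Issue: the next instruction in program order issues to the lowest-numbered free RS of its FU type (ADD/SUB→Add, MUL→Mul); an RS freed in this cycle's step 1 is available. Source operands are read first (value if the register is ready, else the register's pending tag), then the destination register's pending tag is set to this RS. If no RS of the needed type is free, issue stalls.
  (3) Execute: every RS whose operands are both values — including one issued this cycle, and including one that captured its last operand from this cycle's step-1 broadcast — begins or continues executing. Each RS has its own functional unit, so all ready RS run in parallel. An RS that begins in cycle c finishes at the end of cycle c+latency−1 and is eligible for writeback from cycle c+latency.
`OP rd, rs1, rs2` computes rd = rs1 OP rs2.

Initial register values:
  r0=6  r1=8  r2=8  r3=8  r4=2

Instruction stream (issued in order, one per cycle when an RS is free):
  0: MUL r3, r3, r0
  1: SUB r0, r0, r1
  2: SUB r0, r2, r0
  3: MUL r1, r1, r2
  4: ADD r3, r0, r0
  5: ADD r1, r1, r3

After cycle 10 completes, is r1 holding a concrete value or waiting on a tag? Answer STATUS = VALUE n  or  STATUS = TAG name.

  c1: issue MUL r3<-Mul1  regs: r0:6,r1:8,r2:8,r3:Mul1,r4:2
  c2: issue SUB r0<-Add1  regs: r0:Add1,r1:8,r2:8,r3:Mul1,r4:2
  c3: issue SUB r0<-Add2  regs: r0:Add2,r1:8,r2:8,r3:Mul1,r4:2
  c4: CDB Add1=-2; issue MUL r1<-Mul2  regs: r0:Add2,r1:Mul2,r2:8,r3:Mul1,r4:2
  c5: issue ADD r3<-Add1  regs: r0:Add2,r1:Mul2,r2:8,r3:Add1,r4:2
  c6: CDB Add2=10; issue ADD r1<-Add2  regs: r0:10,r1:Add2,r2:8,r3:Add1,r4:2
  c7: CDB Mul1=48  regs: r0:10,r1:Add2,r2:8,r3:Add1,r4:2
  c8: CDB Add1=20  regs: r0:10,r1:Add2,r2:8,r3:20,r4:2
  c9: CDB Mul2=64  regs: r0:10,r1:Add2,r2:8,r3:20,r4:2
  c10: -  regs: r0:10,r1:Add2,r2:8,r3:20,r4:2

STATUS = TAG Add2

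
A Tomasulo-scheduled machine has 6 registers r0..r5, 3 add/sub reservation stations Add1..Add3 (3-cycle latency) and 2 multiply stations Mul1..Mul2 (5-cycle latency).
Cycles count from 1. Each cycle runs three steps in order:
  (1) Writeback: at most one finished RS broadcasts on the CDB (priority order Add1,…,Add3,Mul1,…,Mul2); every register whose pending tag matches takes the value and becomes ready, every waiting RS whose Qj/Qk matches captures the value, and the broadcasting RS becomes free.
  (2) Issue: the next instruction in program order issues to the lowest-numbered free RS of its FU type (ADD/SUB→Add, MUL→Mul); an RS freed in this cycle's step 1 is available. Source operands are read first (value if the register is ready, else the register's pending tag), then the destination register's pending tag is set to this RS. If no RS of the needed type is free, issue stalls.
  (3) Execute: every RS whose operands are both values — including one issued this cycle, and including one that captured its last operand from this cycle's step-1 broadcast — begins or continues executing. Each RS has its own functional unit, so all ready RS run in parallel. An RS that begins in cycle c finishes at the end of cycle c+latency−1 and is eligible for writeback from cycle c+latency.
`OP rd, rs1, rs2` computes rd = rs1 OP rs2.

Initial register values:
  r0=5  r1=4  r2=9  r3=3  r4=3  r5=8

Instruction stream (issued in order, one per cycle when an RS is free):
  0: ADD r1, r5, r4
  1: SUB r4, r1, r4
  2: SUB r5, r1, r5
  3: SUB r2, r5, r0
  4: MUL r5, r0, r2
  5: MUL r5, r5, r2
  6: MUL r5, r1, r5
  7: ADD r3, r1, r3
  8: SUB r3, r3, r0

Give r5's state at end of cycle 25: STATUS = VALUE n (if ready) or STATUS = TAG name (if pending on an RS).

STATUS = TAG Mul1

cycle 1: issue ADD r1<-Add1 // r0:5,r1:Add1,r2:9,r3:3,r4:3,r5:8
cycle 2: issue SUB r4<-Add2 // r0:5,r1:Add1,r2:9,r3:3,r4:Add2,r5:8
cycle 3: issue SUB r5<-Add3 // r0:5,r1:Add1,r2:9,r3:3,r4:Add2,r5:Add3
cycle 4: CDB Add1=11; issue SUB r2<-Add1 // r0:5,r1:11,r2:Add1,r3:3,r4:Add2,r5:Add3
cycle 5: issue MUL r5<-Mul1 // r0:5,r1:11,r2:Add1,r3:3,r4:Add2,r5:Mul1
cycle 6: issue MUL r5<-Mul2 // r0:5,r1:11,r2:Add1,r3:3,r4:Add2,r5:Mul2
cycle 7: CDB Add2=8; stall // r0:5,r1:11,r2:Add1,r3:3,r4:8,r5:Mul2
cycle 8: CDB Add3=3; stall // r0:5,r1:11,r2:Add1,r3:3,r4:8,r5:Mul2
cycle 9: stall // r0:5,r1:11,r2:Add1,r3:3,r4:8,r5:Mul2
cycle 10: stall // r0:5,r1:11,r2:Add1,r3:3,r4:8,r5:Mul2
cycle 11: CDB Add1=-2; stall // r0:5,r1:11,r2:-2,r3:3,r4:8,r5:Mul2
cycle 12: stall // r0:5,r1:11,r2:-2,r3:3,r4:8,r5:Mul2
cycle 13: stall // r0:5,r1:11,r2:-2,r3:3,r4:8,r5:Mul2
cycle 14: stall // r0:5,r1:11,r2:-2,r3:3,r4:8,r5:Mul2
cycle 15: stall // r0:5,r1:11,r2:-2,r3:3,r4:8,r5:Mul2
cycle 16: CDB Mul1=-10; issue MUL r5<-Mul1 // r0:5,r1:11,r2:-2,r3:3,r4:8,r5:Mul1
cycle 17: issue ADD r3<-Add1 // r0:5,r1:11,r2:-2,r3:Add1,r4:8,r5:Mul1
cycle 18: issue SUB r3<-Add2 // r0:5,r1:11,r2:-2,r3:Add2,r4:8,r5:Mul1
cycle 19: - // r0:5,r1:11,r2:-2,r3:Add2,r4:8,r5:Mul1
cycle 20: CDB Add1=14 // r0:5,r1:11,r2:-2,r3:Add2,r4:8,r5:Mul1
cycle 21: CDB Mul2=20 // r0:5,r1:11,r2:-2,r3:Add2,r4:8,r5:Mul1
cycle 22: - // r0:5,r1:11,r2:-2,r3:Add2,r4:8,r5:Mul1
cycle 23: CDB Add2=9 // r0:5,r1:11,r2:-2,r3:9,r4:8,r5:Mul1
cycle 24: - // r0:5,r1:11,r2:-2,r3:9,r4:8,r5:Mul1
cycle 25: - // r0:5,r1:11,r2:-2,r3:9,r4:8,r5:Mul1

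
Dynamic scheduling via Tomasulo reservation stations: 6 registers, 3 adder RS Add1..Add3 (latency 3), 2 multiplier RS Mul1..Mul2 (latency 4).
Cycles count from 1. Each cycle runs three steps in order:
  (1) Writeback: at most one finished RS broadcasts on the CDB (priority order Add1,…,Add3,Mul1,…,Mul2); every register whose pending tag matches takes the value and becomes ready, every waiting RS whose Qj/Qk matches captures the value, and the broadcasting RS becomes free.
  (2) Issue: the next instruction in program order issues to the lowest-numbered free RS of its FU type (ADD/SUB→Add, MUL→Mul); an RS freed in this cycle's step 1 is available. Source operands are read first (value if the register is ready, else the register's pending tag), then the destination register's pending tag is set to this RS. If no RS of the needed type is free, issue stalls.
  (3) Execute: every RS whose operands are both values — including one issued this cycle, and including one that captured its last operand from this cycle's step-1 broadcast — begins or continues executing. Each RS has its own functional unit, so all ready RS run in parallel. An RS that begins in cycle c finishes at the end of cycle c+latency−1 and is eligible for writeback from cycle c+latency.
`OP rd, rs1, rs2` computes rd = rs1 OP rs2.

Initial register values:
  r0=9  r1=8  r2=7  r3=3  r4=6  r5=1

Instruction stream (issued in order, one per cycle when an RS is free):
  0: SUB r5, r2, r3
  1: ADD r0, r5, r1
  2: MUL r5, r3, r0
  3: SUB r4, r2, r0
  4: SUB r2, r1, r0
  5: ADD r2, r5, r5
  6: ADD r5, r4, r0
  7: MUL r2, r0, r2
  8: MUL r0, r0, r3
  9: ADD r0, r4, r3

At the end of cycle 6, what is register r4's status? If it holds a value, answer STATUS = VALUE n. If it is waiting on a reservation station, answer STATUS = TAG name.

STATUS = TAG Add1

cycle 1: issue SUB r5<-Add1 // r0:9,r1:8,r2:7,r3:3,r4:6,r5:Add1
cycle 2: issue ADD r0<-Add2 // r0:Add2,r1:8,r2:7,r3:3,r4:6,r5:Add1
cycle 3: issue MUL r5<-Mul1 // r0:Add2,r1:8,r2:7,r3:3,r4:6,r5:Mul1
cycle 4: CDB Add1=4; issue SUB r4<-Add1 // r0:Add2,r1:8,r2:7,r3:3,r4:Add1,r5:Mul1
cycle 5: issue SUB r2<-Add3 // r0:Add2,r1:8,r2:Add3,r3:3,r4:Add1,r5:Mul1
cycle 6: stall // r0:Add2,r1:8,r2:Add3,r3:3,r4:Add1,r5:Mul1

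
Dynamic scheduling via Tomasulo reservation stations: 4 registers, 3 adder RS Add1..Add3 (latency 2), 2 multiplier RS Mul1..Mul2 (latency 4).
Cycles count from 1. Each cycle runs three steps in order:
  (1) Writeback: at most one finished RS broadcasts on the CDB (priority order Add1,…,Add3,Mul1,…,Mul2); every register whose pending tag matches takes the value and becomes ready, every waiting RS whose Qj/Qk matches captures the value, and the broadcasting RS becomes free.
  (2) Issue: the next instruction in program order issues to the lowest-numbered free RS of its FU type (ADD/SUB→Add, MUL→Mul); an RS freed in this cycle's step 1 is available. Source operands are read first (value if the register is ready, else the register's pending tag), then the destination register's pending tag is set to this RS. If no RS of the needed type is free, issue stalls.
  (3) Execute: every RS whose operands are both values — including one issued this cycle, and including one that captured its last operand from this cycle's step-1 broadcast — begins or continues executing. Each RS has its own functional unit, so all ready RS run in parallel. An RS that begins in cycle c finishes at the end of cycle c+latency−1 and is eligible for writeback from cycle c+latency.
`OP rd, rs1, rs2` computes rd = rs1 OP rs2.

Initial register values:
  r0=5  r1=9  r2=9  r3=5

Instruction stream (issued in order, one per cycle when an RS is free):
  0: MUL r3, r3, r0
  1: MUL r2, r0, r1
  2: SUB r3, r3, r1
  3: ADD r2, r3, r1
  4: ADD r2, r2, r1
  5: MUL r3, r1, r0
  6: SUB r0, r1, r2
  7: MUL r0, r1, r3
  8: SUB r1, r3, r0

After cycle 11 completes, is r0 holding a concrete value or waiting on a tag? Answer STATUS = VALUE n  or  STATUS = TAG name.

c1: issue MUL r3<-Mul1 | r0:5,r1:9,r2:9,r3:Mul1
c2: issue MUL r2<-Mul2 | r0:5,r1:9,r2:Mul2,r3:Mul1
c3: issue SUB r3<-Add1 | r0:5,r1:9,r2:Mul2,r3:Add1
c4: issue ADD r2<-Add2 | r0:5,r1:9,r2:Add2,r3:Add1
c5: CDB Mul1=25; issue ADD r2<-Add3 | r0:5,r1:9,r2:Add3,r3:Add1
c6: CDB Mul2=45; issue MUL r3<-Mul1 | r0:5,r1:9,r2:Add3,r3:Mul1
c7: CDB Add1=16; issue SUB r0<-Add1 | r0:Add1,r1:9,r2:Add3,r3:Mul1
c8: issue MUL r0<-Mul2 | r0:Mul2,r1:9,r2:Add3,r3:Mul1
c9: CDB Add2=25; issue SUB r1<-Add2 | r0:Mul2,r1:Add2,r2:Add3,r3:Mul1
c10: CDB Mul1=45 | r0:Mul2,r1:Add2,r2:Add3,r3:45
c11: CDB Add3=34 | r0:Mul2,r1:Add2,r2:34,r3:45

STATUS = TAG Mul2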